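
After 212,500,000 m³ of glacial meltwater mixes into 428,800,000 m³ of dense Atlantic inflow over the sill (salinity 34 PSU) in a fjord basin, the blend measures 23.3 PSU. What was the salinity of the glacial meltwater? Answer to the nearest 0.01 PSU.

Salt balance: 428,800,000×34 + 212,500,000×S = 641,300,000×23.3
14,579,200,000 + 212,500,000·S = 14,942,290,000
S = (14,942,290,000 − 14,579,200,000) / 212,500,000 = 1.7087 PSU

1.71 PSU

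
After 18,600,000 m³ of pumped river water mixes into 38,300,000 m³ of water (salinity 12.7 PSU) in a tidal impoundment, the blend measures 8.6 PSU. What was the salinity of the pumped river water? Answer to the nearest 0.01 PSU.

Salt balance: 38,300,000×12.7 + 18,600,000×S = 56,900,000×8.6
486,410,000 + 18,600,000·S = 489,340,000
S = (489,340,000 − 486,410,000) / 18,600,000 = 0.1575 PSU

0.16 PSU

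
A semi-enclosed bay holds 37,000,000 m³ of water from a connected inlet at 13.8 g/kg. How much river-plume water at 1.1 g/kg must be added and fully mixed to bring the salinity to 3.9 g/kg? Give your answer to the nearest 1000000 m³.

131000000 m³

Salt balance: 37,000,000×13.8 + V×1.1 = (37,000,000+V)×3.9
510,600,000 + 1.1V = 144,300,000 + 3.9V
366,300,000 = 2.8V
V = 130,821,428.57 m³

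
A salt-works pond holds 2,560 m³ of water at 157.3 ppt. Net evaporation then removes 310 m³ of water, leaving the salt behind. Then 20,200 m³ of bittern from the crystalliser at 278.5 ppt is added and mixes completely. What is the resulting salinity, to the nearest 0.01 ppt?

268.53 ppt

After evaporation: salt = 2,560×157.3 = 402,688; volume = 2,560 − 310 = 2,250 m³
After mixing: salt = 402,688 + 20,200×278.5 = 6,028,388; volume = 2,250 + 20,200 = 22,450 m³
S = 6,028,388 / 22,450 = 268.5251 ppt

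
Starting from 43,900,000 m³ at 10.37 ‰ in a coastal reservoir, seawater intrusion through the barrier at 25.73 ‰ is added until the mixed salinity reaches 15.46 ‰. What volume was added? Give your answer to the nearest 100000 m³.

Salt balance: 43,900,000×10.37 + V×25.73 = (43,900,000+V)×15.46
455,243,000 + 25.73V = 678,694,000 + 15.46V
223,451,000 = 10.27V
V = 21,757,643.62 m³

21800000 m³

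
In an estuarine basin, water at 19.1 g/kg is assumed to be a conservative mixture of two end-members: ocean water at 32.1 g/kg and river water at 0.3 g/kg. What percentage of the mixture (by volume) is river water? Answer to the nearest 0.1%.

40.9%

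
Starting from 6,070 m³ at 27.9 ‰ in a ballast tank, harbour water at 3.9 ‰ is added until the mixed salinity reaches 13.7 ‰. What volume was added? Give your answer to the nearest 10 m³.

8800 m³

Salt balance: 6,070×27.9 + V×3.9 = (6,070+V)×13.7
169,353 + 3.9V = 83,159 + 13.7V
86,194 = 9.8V
V = 8,795.31 m³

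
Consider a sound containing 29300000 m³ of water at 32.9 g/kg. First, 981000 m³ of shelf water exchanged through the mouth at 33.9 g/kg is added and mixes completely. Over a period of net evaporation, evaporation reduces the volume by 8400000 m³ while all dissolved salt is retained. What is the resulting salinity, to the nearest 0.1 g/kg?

After mixing: salt = 29,300,000×32.9 + 981,000×33.9 = 997,225,900; volume = 30,281,000 m³
After evaporation: salt unchanged = 997,225,900; volume = 30,281,000 − 8,400,000 = 21,881,000 m³
S = 997,225,900 / 21,881,000 = 45.575 g/kg

45.6 g/kg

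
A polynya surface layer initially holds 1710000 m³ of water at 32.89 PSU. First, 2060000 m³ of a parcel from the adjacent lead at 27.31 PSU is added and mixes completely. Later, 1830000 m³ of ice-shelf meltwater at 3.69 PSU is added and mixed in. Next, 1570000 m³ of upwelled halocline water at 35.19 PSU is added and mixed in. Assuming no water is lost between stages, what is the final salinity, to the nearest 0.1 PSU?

By conservation of dissolved salt,
Initial salt = 1,710,000×32.89 = 56,241,900
After stage 1: salt = 56,241,900 + 2,060,000×27.31 = 112,500,500; volume = 3,770,000 m³; S = 29.841 PSU
After stage 2: salt = 112,500,500 + 1,830,000×3.69 = 119,253,200; volume = 5,600,000 m³; S = 21.295 PSU
After stage 3: salt = 119,253,200 + 1,570,000×35.19 = 174,501,500; volume = 7,170,000 m³
S = 174,501,500 / 7,170,000 = 24.3377 PSU

24.3 PSU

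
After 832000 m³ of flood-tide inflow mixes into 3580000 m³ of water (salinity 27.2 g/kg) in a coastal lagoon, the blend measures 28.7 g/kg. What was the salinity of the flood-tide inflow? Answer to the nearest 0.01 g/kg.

35.15 g/kg

Salt balance: 3,580,000×27.2 + 832,000×S = 4,412,000×28.7
97,376,000 + 832,000·S = 126,624,400
S = (126,624,400 − 97,376,000) / 832,000 = 35.1543 g/kg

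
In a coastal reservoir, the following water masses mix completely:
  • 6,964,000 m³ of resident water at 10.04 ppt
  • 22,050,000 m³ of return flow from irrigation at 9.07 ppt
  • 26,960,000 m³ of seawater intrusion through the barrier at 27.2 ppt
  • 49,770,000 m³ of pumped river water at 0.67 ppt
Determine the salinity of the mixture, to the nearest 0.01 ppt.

Salt balance:
salt = 6,964,000×10.04 + 22,050,000×9.07 + 26,960,000×27.2 + 49,770,000×0.67 = 69,918,560 + 199,993,500 + 733,312,000 + 33,345,900 = 1,036,569,960
volume = 6,964,000 + 22,050,000 + 26,960,000 + 49,770,000 = 105,744,000 m³
S = 1,036,569,960 / 105,744,000 = 9.8026 ppt

9.80 ppt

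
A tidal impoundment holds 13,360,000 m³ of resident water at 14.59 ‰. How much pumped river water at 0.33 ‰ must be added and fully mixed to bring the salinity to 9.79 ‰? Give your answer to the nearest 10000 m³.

6780000 m³

Salt balance: 13,360,000×14.59 + V×0.33 = (13,360,000+V)×9.79
194,922,400 + 0.33V = 130,794,400 + 9.79V
64,128,000 = 9.46V
V = 6,778,858.35 m³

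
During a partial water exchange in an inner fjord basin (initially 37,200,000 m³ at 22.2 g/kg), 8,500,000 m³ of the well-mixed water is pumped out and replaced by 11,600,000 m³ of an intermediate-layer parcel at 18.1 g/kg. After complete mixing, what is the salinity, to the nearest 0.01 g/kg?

Remaining after removal: 28,700,000 m³ at 22.2 g/kg (salt = 637,140,000)
After addition: salt = 637,140,000 + 11,600,000×18.1 = 847,100,000; volume = 40,300,000 m³
S = 847,100,000 / 40,300,000 = 21.0199 g/kg

21.02 g/kg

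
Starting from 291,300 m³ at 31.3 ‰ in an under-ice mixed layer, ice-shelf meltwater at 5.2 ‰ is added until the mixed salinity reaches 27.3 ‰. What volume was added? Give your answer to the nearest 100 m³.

Salt balance: 291,300×31.3 + V×5.2 = (291,300+V)×27.3
9,117,690 + 5.2V = 7,952,490 + 27.3V
1,165,200 = 22.1V
V = 52,723.98 m³

52700 m³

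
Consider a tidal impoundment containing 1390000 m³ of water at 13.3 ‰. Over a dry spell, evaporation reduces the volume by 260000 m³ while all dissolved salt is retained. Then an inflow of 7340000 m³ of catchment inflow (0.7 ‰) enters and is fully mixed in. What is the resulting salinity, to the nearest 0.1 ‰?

After evaporation: salt = 1,390,000×13.3 = 18,487,000; volume = 1,390,000 − 260,000 = 1,130,000 m³
After mixing: salt = 18,487,000 + 7,340,000×0.7 = 23,625,000; volume = 1,130,000 + 7,340,000 = 8,470,000 m³
S = 23,625,000 / 8,470,000 = 2.7893 ‰

2.8 ‰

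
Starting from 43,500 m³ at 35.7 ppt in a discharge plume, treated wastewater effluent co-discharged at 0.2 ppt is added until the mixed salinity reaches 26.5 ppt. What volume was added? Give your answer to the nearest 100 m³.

Salt balance: 43,500×35.7 + V×0.2 = (43,500+V)×26.5
1,552,950 + 0.2V = 1,152,750 + 26.5V
400,200 = 26.3V
V = 15,216.73 m³

15200 m³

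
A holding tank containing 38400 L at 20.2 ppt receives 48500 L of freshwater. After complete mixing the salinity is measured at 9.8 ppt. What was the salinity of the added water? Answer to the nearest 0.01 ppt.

1.57 ppt

Salt balance: 38,400×20.2 + 48,500×S = 86,900×9.8
775,680 + 48,500·S = 851,620
S = (851,620 − 775,680) / 48,500 = 1.5658 ppt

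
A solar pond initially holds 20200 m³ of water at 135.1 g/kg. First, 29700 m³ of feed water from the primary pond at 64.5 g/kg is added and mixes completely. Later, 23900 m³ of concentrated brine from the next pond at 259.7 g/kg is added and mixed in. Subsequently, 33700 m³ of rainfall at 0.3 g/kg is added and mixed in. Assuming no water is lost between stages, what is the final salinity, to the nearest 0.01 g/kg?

Mass of salt is conserved:
Initial salt = 20,200×135.1 = 2,729,020
After stage 1: salt = 2,729,020 + 29,700×64.5 = 4,644,670; volume = 49,900 m³; S = 93.08 g/kg
After stage 2: salt = 4,644,670 + 23,900×259.7 = 10,851,500; volume = 73,800 m³; S = 147.039 g/kg
After stage 3: salt = 10,851,500 + 33,700×0.3 = 10,861,610; volume = 107,500 m³
S = 10,861,610 / 107,500 = 101.0382 g/kg

101.04 g/kg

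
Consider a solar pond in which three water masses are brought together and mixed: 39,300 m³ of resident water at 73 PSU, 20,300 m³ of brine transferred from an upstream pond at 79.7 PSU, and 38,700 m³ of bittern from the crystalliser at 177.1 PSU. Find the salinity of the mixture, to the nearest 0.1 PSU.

115.4 PSU

Weighted by volume,
salt = 39,300×73 + 20,300×79.7 + 38,700×177.1 = 2,868,900 + 1,617,910 + 6,853,770 = 11,340,580
volume = 39,300 + 20,300 + 38,700 = 98,300 m³
S = 11,340,580 / 98,300 = 115.367 PSU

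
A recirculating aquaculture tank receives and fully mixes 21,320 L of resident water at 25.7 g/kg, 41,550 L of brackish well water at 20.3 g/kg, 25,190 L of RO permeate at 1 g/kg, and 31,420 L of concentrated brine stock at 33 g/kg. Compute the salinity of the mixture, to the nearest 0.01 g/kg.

20.53 g/kg

By conservation of dissolved salt,
salt = 21,320×25.7 + 41,550×20.3 + 25,190×1 + 31,420×33 = 547,924 + 843,465 + 25,190 + 1,036,860 = 2,453,439
volume = 21,320 + 41,550 + 25,190 + 31,420 = 119,480 L
S = 2,453,439 / 119,480 = 20.5343 g/kg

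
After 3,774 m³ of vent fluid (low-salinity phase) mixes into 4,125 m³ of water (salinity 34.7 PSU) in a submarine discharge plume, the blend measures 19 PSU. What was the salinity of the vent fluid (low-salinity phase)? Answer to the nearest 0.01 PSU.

Salt balance: 4,125×34.7 + 3,774×S = 7,899×19
143,137.5 + 3,774·S = 150,081
S = (150,081 − 143,137.5) / 3,774 = 1.8398 PSU

1.84 PSU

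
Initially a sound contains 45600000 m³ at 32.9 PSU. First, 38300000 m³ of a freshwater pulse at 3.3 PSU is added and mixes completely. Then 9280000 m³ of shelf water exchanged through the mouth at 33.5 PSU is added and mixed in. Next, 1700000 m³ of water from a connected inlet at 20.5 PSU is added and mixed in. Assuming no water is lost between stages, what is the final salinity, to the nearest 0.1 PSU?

20.8 PSU

Weighted by volume,
Initial salt = 45,600,000×32.9 = 1,500,240,000
After stage 1: salt = 1,500,240,000 + 38,300,000×3.3 = 1,626,630,000; volume = 83,900,000 m³; S = 19.388 PSU
After stage 2: salt = 1,626,630,000 + 9,280,000×33.5 = 1,937,510,000; volume = 93,180,000 m³; S = 20.793 PSU
After stage 3: salt = 1,937,510,000 + 1,700,000×20.5 = 1,972,360,000; volume = 94,880,000 m³
S = 1,972,360,000 / 94,880,000 = 20.7879 PSU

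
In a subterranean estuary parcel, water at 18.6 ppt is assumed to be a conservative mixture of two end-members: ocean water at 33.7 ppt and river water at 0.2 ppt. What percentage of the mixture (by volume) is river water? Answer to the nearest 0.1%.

Let f be the freshwater fraction. Salt balance per unit volume:
f×0.2 + (1−f)×33.7 = 18.6
f = (33.7 − 18.6) / (33.7 − 0.2) = 15.1/33.5 = 0.4507

45.1%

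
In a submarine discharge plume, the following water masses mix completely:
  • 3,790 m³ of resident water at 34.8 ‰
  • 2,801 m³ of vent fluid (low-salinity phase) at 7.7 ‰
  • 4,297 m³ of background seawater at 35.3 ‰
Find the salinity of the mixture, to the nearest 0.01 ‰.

Mass of salt is conserved:
salt = 3,790×34.8 + 2,801×7.7 + 4,297×35.3 = 131,892 + 21,567.7 + 151,684.1 = 305,143.8
volume = 3,790 + 2,801 + 4,297 = 10,888 m³
S = 305,143.8 / 10,888 = 28.0257 ‰

28.03 ‰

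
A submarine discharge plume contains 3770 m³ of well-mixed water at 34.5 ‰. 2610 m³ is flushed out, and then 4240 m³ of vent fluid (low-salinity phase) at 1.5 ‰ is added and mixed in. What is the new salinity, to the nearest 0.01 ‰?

Remaining after removal: 1,160 m³ at 34.5 ‰ (salt = 40,020)
After addition: salt = 40,020 + 4,240×1.5 = 46,380; volume = 5,400 m³
S = 46,380 / 5,400 = 8.5889 ‰

8.59 ‰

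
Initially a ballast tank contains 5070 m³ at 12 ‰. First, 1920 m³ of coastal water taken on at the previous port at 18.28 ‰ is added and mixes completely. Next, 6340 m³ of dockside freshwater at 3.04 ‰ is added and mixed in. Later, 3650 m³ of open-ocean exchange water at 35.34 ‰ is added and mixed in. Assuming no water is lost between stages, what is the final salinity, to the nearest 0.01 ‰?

14.38 ‰

Weighted by volume,
Initial salt = 5,070×12 = 60,840
After stage 1: salt = 60,840 + 1,920×18.28 = 95,937.6; volume = 6,990 m³; S = 13.725 ‰
After stage 2: salt = 95,937.6 + 6,340×3.04 = 115,211.2; volume = 13,330 m³; S = 8.643 ‰
After stage 3: salt = 115,211.2 + 3,650×35.34 = 244,202.2; volume = 16,980 m³
S = 244,202.2 / 16,980 = 14.3818 ‰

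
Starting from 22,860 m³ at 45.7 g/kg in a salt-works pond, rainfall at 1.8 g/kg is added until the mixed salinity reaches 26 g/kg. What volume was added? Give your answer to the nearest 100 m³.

18600 m³

Salt balance: 22,860×45.7 + V×1.8 = (22,860+V)×26
1,044,702 + 1.8V = 594,360 + 26V
450,342 = 24.2V
V = 18,609.17 m³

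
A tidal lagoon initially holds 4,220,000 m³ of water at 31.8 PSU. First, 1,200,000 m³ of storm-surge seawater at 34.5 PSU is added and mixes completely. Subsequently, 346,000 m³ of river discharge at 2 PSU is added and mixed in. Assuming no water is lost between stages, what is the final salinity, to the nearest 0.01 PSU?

30.57 PSU

By conservation of dissolved salt,
Initial salt = 4,220,000×31.8 = 134,196,000
After stage 1: salt = 134,196,000 + 1,200,000×34.5 = 175,596,000; volume = 5,420,000 m³; S = 32.398 PSU
After stage 2: salt = 175,596,000 + 346,000×2 = 176,288,000; volume = 5,766,000 m³
S = 176,288,000 / 5,766,000 = 30.5737 PSU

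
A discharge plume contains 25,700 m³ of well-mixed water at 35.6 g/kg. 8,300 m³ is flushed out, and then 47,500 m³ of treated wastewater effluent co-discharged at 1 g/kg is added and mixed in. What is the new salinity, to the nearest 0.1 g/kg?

Remaining after removal: 17,400 m³ at 35.6 g/kg (salt = 619,440)
After addition: salt = 619,440 + 47,500×1 = 666,940; volume = 64,900 m³
S = 666,940 / 64,900 = 10.2764 g/kg

10.3 g/kg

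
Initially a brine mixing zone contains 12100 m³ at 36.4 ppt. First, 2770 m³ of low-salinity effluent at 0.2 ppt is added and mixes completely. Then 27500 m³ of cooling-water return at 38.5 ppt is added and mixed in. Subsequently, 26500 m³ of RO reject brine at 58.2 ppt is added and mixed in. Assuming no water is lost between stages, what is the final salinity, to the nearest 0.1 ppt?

44.2 ppt

Total salt / total volume:
Initial salt = 12,100×36.4 = 440,440
After stage 1: salt = 440,440 + 2,770×0.2 = 440,994; volume = 14,870 m³; S = 29.657 ppt
After stage 2: salt = 440,994 + 27,500×38.5 = 1,499,744; volume = 42,370 m³; S = 35.396 ppt
After stage 3: salt = 1,499,744 + 26,500×58.2 = 3,042,044; volume = 68,870 m³
S = 3,042,044 / 68,870 = 44.1708 ppt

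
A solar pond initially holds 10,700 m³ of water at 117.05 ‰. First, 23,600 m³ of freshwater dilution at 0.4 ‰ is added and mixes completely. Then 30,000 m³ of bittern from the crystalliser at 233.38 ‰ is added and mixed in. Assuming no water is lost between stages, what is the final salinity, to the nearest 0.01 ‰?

Mass of salt is conserved:
Initial salt = 10,700×117.05 = 1,252,435
After stage 1: salt = 1,252,435 + 23,600×0.4 = 1,261,875; volume = 34,300 m³; S = 36.789 ‰
After stage 2: salt = 1,261,875 + 30,000×233.38 = 8,263,275; volume = 64,300 m³
S = 8,263,275 / 64,300 = 128.5113 ‰

128.51 ‰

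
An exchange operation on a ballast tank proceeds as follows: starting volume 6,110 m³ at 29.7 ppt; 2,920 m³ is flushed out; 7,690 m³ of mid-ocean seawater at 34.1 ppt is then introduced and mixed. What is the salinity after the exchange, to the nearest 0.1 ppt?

32.8 ppt

Remaining after removal: 3,190 m³ at 29.7 ppt (salt = 94,743)
After addition: salt = 94,743 + 7,690×34.1 = 356,972; volume = 10,880 m³
S = 356,972 / 10,880 = 32.8099 ppt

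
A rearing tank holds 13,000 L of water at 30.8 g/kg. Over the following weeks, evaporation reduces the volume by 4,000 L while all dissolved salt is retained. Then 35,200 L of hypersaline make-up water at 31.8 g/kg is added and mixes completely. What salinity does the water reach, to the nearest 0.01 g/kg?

34.38 g/kg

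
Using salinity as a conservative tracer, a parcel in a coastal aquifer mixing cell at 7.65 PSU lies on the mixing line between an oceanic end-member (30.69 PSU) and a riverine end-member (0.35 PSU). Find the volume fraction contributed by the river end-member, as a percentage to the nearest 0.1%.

Let f be the freshwater fraction. Salt balance per unit volume:
f×0.35 + (1−f)×30.69 = 7.65
f = (30.69 − 7.65) / (30.69 − 0.35) = 23.04/30.34 = 0.7594

75.9%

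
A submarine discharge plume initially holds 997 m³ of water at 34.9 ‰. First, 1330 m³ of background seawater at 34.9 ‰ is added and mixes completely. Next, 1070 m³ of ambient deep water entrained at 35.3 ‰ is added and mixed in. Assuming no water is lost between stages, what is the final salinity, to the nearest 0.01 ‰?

Conserving salt mass:
Initial salt = 997×34.9 = 34,795.3
After stage 1: salt = 34,795.3 + 1,330×34.9 = 81,212.3; volume = 2,327 m³; S = 34.9 ‰
After stage 2: salt = 81,212.3 + 1,070×35.3 = 118,983.3; volume = 3,397 m³
S = 118,983.3 / 3,397 = 35.026 ‰

35.03 ‰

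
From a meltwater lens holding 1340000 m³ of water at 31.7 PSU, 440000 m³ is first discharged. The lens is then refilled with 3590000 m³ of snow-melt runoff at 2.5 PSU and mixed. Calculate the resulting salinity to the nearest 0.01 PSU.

8.35 PSU

Remaining after removal: 900,000 m³ at 31.7 PSU (salt = 28,530,000)
After addition: salt = 28,530,000 + 3,590,000×2.5 = 37,505,000; volume = 4,490,000 m³
S = 37,505,000 / 4,490,000 = 8.353 PSU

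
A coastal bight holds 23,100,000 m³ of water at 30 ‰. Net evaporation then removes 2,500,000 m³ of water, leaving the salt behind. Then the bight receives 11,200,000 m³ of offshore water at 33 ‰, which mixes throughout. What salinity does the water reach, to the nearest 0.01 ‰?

After evaporation: salt = 23,100,000×30 = 693,000,000; volume = 23,100,000 − 2,500,000 = 20,600,000 m³
After mixing: salt = 693,000,000 + 11,200,000×33 = 1,062,600,000; volume = 20,600,000 + 11,200,000 = 31,800,000 m³
S = 1,062,600,000 / 31,800,000 = 33.4151 ‰

33.42 ‰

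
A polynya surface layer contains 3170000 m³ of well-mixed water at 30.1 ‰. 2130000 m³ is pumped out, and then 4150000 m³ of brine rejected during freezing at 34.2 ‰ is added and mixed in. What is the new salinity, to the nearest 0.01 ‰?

Remaining after removal: 1,040,000 m³ at 30.1 ‰ (salt = 31,304,000)
After addition: salt = 31,304,000 + 4,150,000×34.2 = 173,234,000; volume = 5,190,000 m³
S = 173,234,000 / 5,190,000 = 33.3784 ‰

33.38 ‰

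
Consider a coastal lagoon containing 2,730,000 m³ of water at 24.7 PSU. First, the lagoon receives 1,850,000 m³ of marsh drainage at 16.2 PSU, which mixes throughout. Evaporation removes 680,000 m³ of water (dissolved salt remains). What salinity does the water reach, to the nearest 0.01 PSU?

24.97 PSU

After mixing: salt = 2,730,000×24.7 + 1,850,000×16.2 = 97,401,000; volume = 4,580,000 m³
After evaporation: salt unchanged = 97,401,000; volume = 4,580,000 − 680,000 = 3,900,000 m³
S = 97,401,000 / 3,900,000 = 24.9746 PSU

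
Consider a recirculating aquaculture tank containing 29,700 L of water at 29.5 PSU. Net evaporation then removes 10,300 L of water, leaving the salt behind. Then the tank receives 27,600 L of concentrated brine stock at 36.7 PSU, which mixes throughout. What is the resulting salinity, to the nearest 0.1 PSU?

After evaporation: salt = 29,700×29.5 = 876,150; volume = 29,700 − 10,300 = 19,400 L
After mixing: salt = 876,150 + 27,600×36.7 = 1,889,070; volume = 19,400 + 27,600 = 47,000 L
S = 1,889,070 / 47,000 = 40.193 PSU

40.2 PSU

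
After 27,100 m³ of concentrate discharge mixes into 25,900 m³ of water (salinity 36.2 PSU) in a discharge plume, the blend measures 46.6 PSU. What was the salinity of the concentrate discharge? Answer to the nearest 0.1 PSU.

Salt balance: 25,900×36.2 + 27,100×S = 53,000×46.6
937,580 + 27,100·S = 2,469,800
S = (2,469,800 − 937,580) / 27,100 = 56.5395 PSU

56.5 PSU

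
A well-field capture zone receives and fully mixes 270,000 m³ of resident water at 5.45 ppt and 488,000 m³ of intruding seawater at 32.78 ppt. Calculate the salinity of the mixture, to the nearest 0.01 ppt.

Weighted by volume,
salt = 270,000×5.45 + 488,000×32.78 = 1,471,500 + 15,996,640 = 17,468,140
volume = 270,000 + 488,000 = 758,000 m³
S = 17,468,140 / 758,000 = 23.045 ppt

23.05 ppt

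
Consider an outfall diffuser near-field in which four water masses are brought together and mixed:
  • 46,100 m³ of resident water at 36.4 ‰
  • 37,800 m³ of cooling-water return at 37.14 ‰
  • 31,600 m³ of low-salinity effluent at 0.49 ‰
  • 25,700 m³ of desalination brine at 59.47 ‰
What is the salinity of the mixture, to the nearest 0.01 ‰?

32.76 ‰

Weighted by volume,
salt = 46,100×36.4 + 37,800×37.14 + 31,600×0.49 + 25,700×59.47 = 1,678,040 + 1,403,892 + 15,484 + 1,528,379 = 4,625,795
volume = 46,100 + 37,800 + 31,600 + 25,700 = 141,200 m³
S = 4,625,795 / 141,200 = 32.7606 ‰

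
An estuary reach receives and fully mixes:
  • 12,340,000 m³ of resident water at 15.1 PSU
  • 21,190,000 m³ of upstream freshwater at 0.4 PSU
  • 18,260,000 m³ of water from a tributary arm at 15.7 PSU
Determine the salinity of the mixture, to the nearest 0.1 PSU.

Salt balance:
salt = 12,340,000×15.1 + 21,190,000×0.4 + 18,260,000×15.7 = 186,334,000 + 8,476,000 + 286,682,000 = 481,492,000
volume = 12,340,000 + 21,190,000 + 18,260,000 = 51,790,000 m³
S = 481,492,000 / 51,790,000 = 9.297 PSU

9.3 PSU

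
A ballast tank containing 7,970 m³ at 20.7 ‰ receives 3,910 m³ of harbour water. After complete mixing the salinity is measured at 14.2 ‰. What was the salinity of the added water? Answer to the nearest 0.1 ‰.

Salt balance: 7,970×20.7 + 3,910×S = 11,880×14.2
164,979 + 3,910·S = 168,696
S = (168,696 − 164,979) / 3,910 = 0.9506 ‰

1.0 ‰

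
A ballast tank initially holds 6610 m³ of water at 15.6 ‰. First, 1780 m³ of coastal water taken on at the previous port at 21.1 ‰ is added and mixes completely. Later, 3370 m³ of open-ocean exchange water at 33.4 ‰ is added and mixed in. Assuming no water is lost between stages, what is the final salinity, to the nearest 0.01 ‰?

Conserving salt mass:
Initial salt = 6,610×15.6 = 103,116
After stage 1: salt = 103,116 + 1,780×21.1 = 140,674; volume = 8,390 m³; S = 16.767 ‰
After stage 2: salt = 140,674 + 3,370×33.4 = 253,232; volume = 11,760 m³
S = 253,232 / 11,760 = 21.5333 ‰

21.53 ‰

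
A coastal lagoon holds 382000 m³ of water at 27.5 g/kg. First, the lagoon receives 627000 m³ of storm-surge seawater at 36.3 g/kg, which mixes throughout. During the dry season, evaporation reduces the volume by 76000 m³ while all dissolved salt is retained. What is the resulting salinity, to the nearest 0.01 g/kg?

After mixing: salt = 382,000×27.5 + 627,000×36.3 = 33,265,100; volume = 1,009,000 m³
After evaporation: salt unchanged = 33,265,100; volume = 1,009,000 − 76,000 = 933,000 m³
S = 33,265,100 / 933,000 = 35.6539 g/kg

35.65 g/kg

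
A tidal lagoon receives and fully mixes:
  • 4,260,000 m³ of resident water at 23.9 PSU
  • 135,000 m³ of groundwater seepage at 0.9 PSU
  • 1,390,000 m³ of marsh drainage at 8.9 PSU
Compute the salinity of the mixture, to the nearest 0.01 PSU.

By conservation of dissolved salt,
salt = 4,260,000×23.9 + 135,000×0.9 + 1,390,000×8.9 = 101,814,000 + 121,500 + 12,371,000 = 114,306,500
volume = 4,260,000 + 135,000 + 1,390,000 = 5,785,000 m³
S = 114,306,500 / 5,785,000 = 19.7591 PSU

19.76 PSU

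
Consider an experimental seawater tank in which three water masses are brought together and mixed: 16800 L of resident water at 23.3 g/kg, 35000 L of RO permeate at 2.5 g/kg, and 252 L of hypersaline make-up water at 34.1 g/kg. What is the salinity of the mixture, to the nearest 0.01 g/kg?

9.37 g/kg

Conserving salt mass:
salt = 16,800×23.3 + 35,000×2.5 + 252×34.1 = 391,440 + 87,500 + 8,593.2 = 487,533.2
volume = 16,800 + 35,000 + 252 = 52,052 L
S = 487,533.2 / 52,052 = 9.3663 g/kg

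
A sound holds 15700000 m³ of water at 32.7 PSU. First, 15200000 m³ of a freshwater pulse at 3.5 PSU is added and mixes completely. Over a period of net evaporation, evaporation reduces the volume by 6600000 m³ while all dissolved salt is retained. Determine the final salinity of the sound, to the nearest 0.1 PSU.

After mixing: salt = 15,700,000×32.7 + 15,200,000×3.5 = 566,590,000; volume = 30,900,000 m³
After evaporation: salt unchanged = 566,590,000; volume = 30,900,000 − 6,600,000 = 24,300,000 m³
S = 566,590,000 / 24,300,000 = 23.3165 PSU

23.3 PSU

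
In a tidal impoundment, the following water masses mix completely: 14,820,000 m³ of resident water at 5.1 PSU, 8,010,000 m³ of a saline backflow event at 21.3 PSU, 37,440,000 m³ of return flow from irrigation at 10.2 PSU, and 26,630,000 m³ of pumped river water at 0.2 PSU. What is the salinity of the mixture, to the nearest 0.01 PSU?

Conserving salt mass:
salt = 14,820,000×5.1 + 8,010,000×21.3 + 37,440,000×10.2 + 26,630,000×0.2 = 75,582,000 + 170,613,000 + 381,888,000 + 5,326,000 = 633,409,000
volume = 14,820,000 + 8,010,000 + 37,440,000 + 26,630,000 = 86,900,000 m³
S = 633,409,000 / 86,900,000 = 7.2889 PSU

7.29 PSU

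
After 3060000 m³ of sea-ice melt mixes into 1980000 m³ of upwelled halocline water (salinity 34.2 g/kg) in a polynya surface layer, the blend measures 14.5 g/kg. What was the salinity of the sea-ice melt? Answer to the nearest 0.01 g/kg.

1.75 g/kg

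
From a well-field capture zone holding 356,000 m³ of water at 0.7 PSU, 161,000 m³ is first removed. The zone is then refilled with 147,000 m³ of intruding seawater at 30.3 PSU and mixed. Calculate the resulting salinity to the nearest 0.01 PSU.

Remaining after removal: 195,000 m³ at 0.7 PSU (salt = 136,500)
After addition: salt = 136,500 + 147,000×30.3 = 4,590,600; volume = 342,000 m³
S = 4,590,600 / 342,000 = 13.4228 PSU

13.42 PSU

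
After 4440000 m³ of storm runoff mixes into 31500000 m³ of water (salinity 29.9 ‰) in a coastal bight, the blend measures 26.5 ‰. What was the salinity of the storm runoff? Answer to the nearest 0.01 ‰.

2.38 ‰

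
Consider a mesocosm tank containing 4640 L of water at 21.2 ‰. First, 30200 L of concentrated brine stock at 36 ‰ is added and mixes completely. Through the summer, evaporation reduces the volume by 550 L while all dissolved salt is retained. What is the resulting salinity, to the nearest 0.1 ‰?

After mixing: salt = 4,640×21.2 + 30,200×36 = 1,185,568; volume = 34,840 L
After evaporation: salt unchanged = 1,185,568; volume = 34,840 − 550 = 34,290 L
S = 1,185,568 / 34,290 = 34.5747 ‰

34.6 ‰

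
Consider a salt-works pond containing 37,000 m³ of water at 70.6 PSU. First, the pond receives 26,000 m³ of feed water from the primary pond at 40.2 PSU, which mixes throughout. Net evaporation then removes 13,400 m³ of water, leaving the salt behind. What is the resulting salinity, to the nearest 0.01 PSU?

73.74 PSU

After mixing: salt = 37,000×70.6 + 26,000×40.2 = 3,657,400; volume = 63,000 m³
After evaporation: salt unchanged = 3,657,400; volume = 63,000 − 13,400 = 49,600 m³
S = 3,657,400 / 49,600 = 73.7379 PSU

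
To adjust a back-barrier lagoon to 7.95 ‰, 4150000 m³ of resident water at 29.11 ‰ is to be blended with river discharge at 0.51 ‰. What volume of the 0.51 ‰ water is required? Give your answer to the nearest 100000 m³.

11800000 m³

Salt balance: 4,150,000×29.11 + V×0.51 = (4,150,000+V)×7.95
120,806,500 + 0.51V = 32,992,500 + 7.95V
87,814,000 = 7.44V
V = 11,802,956.99 m³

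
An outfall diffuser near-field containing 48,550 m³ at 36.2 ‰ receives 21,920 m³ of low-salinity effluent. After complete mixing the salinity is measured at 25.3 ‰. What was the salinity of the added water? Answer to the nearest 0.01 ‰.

1.16 ‰

Salt balance: 48,550×36.2 + 21,920×S = 70,470×25.3
1,757,510 + 21,920·S = 1,782,891
S = (1,782,891 − 1,757,510) / 21,920 = 1.1579 ‰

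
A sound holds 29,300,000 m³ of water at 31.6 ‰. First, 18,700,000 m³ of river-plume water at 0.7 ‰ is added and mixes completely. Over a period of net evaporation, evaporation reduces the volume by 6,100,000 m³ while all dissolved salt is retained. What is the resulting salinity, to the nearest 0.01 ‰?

22.41 ‰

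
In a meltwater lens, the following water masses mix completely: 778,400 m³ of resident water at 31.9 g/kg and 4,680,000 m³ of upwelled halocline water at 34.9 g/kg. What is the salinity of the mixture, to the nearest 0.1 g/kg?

34.5 g/kg

Mass of salt is conserved:
salt = 778,400×31.9 + 4,680,000×34.9 = 24,830,960 + 163,332,000 = 188,162,960
volume = 778,400 + 4,680,000 = 5,458,400 m³
S = 188,162,960 / 5,458,400 = 34.472 g/kg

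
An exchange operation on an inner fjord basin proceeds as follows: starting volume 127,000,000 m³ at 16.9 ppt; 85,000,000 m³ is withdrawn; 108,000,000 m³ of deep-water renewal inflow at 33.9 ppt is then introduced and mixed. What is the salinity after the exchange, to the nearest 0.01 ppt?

29.14 ppt

Remaining after removal: 42,000,000 m³ at 16.9 ppt (salt = 709,800,000)
After addition: salt = 709,800,000 + 108,000,000×33.9 = 4,371,000,000; volume = 150,000,000 m³
S = 4,371,000,000 / 150,000,000 = 29.14 ppt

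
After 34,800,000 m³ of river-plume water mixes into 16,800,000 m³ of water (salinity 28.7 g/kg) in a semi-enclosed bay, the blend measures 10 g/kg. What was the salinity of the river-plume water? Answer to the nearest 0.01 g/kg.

0.97 g/kg

Salt balance: 16,800,000×28.7 + 34,800,000×S = 51,600,000×10
482,160,000 + 34,800,000·S = 516,000,000
S = (516,000,000 − 482,160,000) / 34,800,000 = 0.9724 g/kg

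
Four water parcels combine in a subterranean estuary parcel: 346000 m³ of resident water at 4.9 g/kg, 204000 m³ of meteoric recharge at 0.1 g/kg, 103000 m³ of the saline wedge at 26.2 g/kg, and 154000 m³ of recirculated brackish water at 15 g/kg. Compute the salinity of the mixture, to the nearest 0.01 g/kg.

Conserving salt mass:
salt = 346,000×4.9 + 204,000×0.1 + 103,000×26.2 + 154,000×15 = 1,695,400 + 20,400 + 2,698,600 + 2,310,000 = 6,724,400
volume = 346,000 + 204,000 + 103,000 + 154,000 = 807,000 m³
S = 6,724,400 / 807,000 = 8.3326 g/kg

8.33 g/kg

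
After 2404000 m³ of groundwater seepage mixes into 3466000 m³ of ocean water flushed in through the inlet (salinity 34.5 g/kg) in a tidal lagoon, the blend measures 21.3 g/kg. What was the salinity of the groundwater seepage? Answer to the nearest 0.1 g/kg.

2.3 g/kg

Salt balance: 3,466,000×34.5 + 2,404,000×S = 5,870,000×21.3
119,577,000 + 2,404,000·S = 125,031,000
S = (125,031,000 − 119,577,000) / 2,404,000 = 2.2687 g/kg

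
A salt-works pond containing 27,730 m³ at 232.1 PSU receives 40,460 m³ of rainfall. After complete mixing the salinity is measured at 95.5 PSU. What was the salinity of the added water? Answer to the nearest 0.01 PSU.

Salt balance: 27,730×232.1 + 40,460×S = 68,190×95.5
6,436,133 + 40,460·S = 6,512,145
S = (6,512,145 − 6,436,133) / 40,460 = 1.8787 PSU

1.88 PSU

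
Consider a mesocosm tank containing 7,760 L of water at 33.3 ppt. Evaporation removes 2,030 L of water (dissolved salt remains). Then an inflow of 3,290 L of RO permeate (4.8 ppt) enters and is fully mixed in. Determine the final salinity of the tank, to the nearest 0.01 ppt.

30.40 ppt

After evaporation: salt = 7,760×33.3 = 258,408; volume = 7,760 − 2,030 = 5,730 L
After mixing: salt = 258,408 + 3,290×4.8 = 274,200; volume = 5,730 + 3,290 = 9,020 L
S = 274,200 / 9,020 = 30.3991 ppt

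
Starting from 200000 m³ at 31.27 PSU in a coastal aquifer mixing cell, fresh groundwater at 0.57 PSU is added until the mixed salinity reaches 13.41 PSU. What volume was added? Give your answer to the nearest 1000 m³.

Salt balance: 200,000×31.27 + V×0.57 = (200,000+V)×13.41
6,254,000 + 0.57V = 2,682,000 + 13.41V
3,572,000 = 12.84V
V = 278,193.15 m³

278000 m³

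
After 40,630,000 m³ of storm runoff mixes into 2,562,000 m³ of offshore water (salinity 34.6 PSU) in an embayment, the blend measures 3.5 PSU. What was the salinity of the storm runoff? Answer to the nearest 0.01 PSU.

Salt balance: 2,562,000×34.6 + 40,630,000×S = 43,192,000×3.5
88,645,200 + 40,630,000·S = 151,172,000
S = (151,172,000 − 88,645,200) / 40,630,000 = 1.5389 PSU

1.54 PSU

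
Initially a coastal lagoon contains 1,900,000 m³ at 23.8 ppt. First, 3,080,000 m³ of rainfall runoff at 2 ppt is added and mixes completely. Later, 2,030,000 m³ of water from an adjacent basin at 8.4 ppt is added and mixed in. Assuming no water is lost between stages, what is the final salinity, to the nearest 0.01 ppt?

Mass of salt is conserved:
Initial salt = 1,900,000×23.8 = 45,220,000
After stage 1: salt = 45,220,000 + 3,080,000×2 = 51,380,000; volume = 4,980,000 m³; S = 10.317 ppt
After stage 2: salt = 51,380,000 + 2,030,000×8.4 = 68,432,000; volume = 7,010,000 m³
S = 68,432,000 / 7,010,000 = 9.7621 ppt

9.76 ppt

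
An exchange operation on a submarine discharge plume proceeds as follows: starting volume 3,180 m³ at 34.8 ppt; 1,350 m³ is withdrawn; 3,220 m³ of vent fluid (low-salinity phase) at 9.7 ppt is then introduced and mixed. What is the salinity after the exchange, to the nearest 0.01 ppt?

18.80 ppt

Remaining after removal: 1,830 m³ at 34.8 ppt (salt = 63,684)
After addition: salt = 63,684 + 3,220×9.7 = 94,918; volume = 5,050 m³
S = 94,918 / 5,050 = 18.7956 ppt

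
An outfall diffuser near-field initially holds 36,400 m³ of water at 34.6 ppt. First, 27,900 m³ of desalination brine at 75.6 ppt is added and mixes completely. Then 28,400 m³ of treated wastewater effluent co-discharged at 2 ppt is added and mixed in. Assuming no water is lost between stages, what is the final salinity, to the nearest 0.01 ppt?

36.95 ppt

Total salt / total volume:
Initial salt = 36,400×34.6 = 1,259,440
After stage 1: salt = 1,259,440 + 27,900×75.6 = 3,368,680; volume = 64,300 m³; S = 52.39 ppt
After stage 2: salt = 3,368,680 + 28,400×2 = 3,425,480; volume = 92,700 m³
S = 3,425,480 / 92,700 = 36.9523 ppt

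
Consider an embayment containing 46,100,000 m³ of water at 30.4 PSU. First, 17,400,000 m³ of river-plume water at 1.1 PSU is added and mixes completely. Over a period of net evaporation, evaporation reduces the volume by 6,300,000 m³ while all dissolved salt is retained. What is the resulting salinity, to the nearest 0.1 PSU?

24.8 PSU

After mixing: salt = 46,100,000×30.4 + 17,400,000×1.1 = 1,420,580,000; volume = 63,500,000 m³
After evaporation: salt unchanged = 1,420,580,000; volume = 63,500,000 − 6,300,000 = 57,200,000 m³
S = 1,420,580,000 / 57,200,000 = 24.8353 PSU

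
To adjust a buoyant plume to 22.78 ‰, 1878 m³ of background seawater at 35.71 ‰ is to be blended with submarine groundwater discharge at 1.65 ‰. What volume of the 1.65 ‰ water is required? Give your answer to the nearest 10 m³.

1150 m³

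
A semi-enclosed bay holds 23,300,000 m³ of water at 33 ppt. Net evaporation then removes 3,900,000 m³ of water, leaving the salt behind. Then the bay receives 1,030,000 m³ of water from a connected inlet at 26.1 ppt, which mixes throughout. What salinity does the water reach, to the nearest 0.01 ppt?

38.95 ppt

After evaporation: salt = 23,300,000×33 = 768,900,000; volume = 23,300,000 − 3,900,000 = 19,400,000 m³
After mixing: salt = 768,900,000 + 1,030,000×26.1 = 795,783,000; volume = 19,400,000 + 1,030,000 = 20,430,000 m³
S = 795,783,000 / 20,430,000 = 38.9517 ppt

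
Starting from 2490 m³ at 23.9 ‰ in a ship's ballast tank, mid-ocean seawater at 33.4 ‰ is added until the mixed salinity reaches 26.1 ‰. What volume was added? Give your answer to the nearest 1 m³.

Salt balance: 2,490×23.9 + V×33.4 = (2,490+V)×26.1
59,511 + 33.4V = 64,989 + 26.1V
5,478 = 7.3V
V = 750.41 m³

750 m³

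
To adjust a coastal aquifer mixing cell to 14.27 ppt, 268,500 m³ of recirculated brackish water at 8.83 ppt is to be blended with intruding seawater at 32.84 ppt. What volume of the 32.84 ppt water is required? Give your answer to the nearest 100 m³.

Salt balance: 268,500×8.83 + V×32.84 = (268,500+V)×14.27
2,370,855 + 32.84V = 3,831,495 + 14.27V
1,460,640 = 18.57V
V = 78,655.9 m³

78700 m³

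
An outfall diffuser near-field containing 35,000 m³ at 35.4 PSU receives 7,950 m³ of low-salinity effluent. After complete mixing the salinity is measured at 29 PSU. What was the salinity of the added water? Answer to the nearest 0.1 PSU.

0.8 PSU

Salt balance: 35,000×35.4 + 7,950×S = 42,950×29
1,239,000 + 7,950·S = 1,245,550
S = (1,245,550 − 1,239,000) / 7,950 = 0.8239 PSU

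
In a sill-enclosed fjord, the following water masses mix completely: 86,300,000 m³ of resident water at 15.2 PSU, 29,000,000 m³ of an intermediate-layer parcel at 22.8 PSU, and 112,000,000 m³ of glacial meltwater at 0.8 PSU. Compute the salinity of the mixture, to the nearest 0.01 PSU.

9.07 PSU

By conservation of dissolved salt,
salt = 86,300,000×15.2 + 29,000,000×22.8 + 112,000,000×0.8 = 1,311,760,000 + 661,200,000 + 89,600,000 = 2,062,560,000
volume = 86,300,000 + 29,000,000 + 112,000,000 = 227,300,000 m³
S = 2,062,560,000 / 227,300,000 = 9.0742 PSU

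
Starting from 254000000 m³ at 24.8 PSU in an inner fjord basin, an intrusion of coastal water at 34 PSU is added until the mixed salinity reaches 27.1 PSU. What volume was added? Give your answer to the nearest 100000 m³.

84700000 m³

Salt balance: 254,000,000×24.8 + V×34 = (254,000,000+V)×27.1
6,299,200,000 + 34V = 6,883,400,000 + 27.1V
584,200,000 = 6.9V
V = 84,666,666.67 m³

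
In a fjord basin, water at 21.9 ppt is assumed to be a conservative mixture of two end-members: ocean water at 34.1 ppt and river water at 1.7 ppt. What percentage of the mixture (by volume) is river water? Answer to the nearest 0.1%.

Let f be the freshwater fraction. Salt balance per unit volume:
f×1.7 + (1−f)×34.1 = 21.9
f = (34.1 − 21.9) / (34.1 − 1.7) = 12.2/32.4 = 0.3765

37.7%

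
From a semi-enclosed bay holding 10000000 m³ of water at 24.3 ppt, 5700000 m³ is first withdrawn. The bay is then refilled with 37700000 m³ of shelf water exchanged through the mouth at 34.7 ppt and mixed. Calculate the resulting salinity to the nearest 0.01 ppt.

33.64 ppt

Remaining after removal: 4,300,000 m³ at 24.3 ppt (salt = 104,490,000)
After addition: salt = 104,490,000 + 37,700,000×34.7 = 1,412,680,000; volume = 42,000,000 m³
S = 1,412,680,000 / 42,000,000 = 33.6352 ppt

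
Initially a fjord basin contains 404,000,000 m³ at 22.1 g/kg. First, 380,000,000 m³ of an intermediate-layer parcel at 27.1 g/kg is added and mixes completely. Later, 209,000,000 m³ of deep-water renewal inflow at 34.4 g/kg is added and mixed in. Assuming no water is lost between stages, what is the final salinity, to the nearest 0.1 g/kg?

Total salt / total volume:
Initial salt = 404,000,000×22.1 = 8,928,400,000
After stage 1: salt = 8,928,400,000 + 380,000,000×27.1 = 19,226,400,000; volume = 784,000,000 m³; S = 24.523 g/kg
After stage 2: salt = 19,226,400,000 + 209,000,000×34.4 = 26,416,000,000; volume = 993,000,000 m³
S = 26,416,000,000 / 993,000,000 = 26.6022 g/kg

26.6 g/kg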